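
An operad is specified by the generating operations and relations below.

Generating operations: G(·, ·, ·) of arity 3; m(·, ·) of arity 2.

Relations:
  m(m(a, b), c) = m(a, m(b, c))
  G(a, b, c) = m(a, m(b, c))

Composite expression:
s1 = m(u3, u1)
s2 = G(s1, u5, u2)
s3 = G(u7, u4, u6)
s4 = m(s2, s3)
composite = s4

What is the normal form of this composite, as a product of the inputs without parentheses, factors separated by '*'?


u3 * u1 * u5 * u2 * u7 * u4 * u6

Key point: m is associative — brackets drop, the u-order remains.
m(u3, u1) unparenthesizes to u3 * u1
G(m(u3, u1), u5, u2) unparenthesizes to u3 * u1 * u5 * u2
G(u7, u4, u6) unparenthesizes to u7 * u4 * u6
m(G(m(u3, u1), u5, u2), G(u7, u4, u6)) unparenthesizes to u3 * u1 * u5 * u2 * u7 * u4 * u6


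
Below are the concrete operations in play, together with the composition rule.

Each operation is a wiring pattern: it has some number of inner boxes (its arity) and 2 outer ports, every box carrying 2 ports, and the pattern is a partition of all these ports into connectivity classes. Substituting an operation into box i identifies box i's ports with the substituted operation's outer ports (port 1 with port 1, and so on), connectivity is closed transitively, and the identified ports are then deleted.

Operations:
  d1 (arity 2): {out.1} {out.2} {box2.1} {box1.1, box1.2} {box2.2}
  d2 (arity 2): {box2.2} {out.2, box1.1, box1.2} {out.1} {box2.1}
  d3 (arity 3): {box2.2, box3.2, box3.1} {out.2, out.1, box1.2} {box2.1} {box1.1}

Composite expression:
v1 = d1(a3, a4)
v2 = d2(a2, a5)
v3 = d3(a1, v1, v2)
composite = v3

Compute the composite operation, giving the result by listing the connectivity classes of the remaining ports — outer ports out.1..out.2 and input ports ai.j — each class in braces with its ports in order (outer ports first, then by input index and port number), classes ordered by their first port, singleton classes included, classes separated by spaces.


{out.1, out.2, a1.2} {a1.1} {a2.1, a2.2} {a3.1, a3.2} {a4.1} {a4.2} {a5.1} {a5.2}

After gluing at d3, chains via deleted ports link the a-ports.
the subtree at d1 composes to {out.1} {out.2} {a3.1, a3.2} {a4.1} {a4.2} on (a3, a4); out.j = own outer ports
the subtree at d2 composes to {out.1} {out.2, a2.1, a2.2} {a5.1} {a5.2} on (a2, a5); out.j = own outer ports
the subtree at d3 composes to {out.1, out.2, a1.2} {a1.1} {a2.1, a2.2} {a3.1, a3.2} {a4.1} {a4.2} {a5.1} {a5.2} on (a1, a3, a4, a2, a5); out.j = own outer ports


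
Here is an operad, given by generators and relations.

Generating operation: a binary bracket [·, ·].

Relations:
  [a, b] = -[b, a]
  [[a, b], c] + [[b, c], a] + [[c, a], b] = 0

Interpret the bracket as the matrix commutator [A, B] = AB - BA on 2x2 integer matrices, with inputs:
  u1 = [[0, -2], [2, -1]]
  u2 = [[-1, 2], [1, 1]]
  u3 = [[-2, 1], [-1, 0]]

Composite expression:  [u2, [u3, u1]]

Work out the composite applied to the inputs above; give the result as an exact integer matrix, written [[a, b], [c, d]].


[[3, -6], [6, -3]]

[u3, u1] = [[0, 3], [3, 0]]
[u2, [u3, u1]] = [[3, -6], [6, -3]]


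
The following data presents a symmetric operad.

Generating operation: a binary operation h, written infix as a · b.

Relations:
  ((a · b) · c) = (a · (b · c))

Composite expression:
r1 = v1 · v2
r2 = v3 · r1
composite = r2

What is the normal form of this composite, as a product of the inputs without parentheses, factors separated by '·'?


v3 · v1 · v2

Every regrouping of h is equal, so read the v-inputs in written order.
(v1 · v2) reduces to v1 · v2
(v3 · (v1 · v2)) reduces to v3 · v1 · v2


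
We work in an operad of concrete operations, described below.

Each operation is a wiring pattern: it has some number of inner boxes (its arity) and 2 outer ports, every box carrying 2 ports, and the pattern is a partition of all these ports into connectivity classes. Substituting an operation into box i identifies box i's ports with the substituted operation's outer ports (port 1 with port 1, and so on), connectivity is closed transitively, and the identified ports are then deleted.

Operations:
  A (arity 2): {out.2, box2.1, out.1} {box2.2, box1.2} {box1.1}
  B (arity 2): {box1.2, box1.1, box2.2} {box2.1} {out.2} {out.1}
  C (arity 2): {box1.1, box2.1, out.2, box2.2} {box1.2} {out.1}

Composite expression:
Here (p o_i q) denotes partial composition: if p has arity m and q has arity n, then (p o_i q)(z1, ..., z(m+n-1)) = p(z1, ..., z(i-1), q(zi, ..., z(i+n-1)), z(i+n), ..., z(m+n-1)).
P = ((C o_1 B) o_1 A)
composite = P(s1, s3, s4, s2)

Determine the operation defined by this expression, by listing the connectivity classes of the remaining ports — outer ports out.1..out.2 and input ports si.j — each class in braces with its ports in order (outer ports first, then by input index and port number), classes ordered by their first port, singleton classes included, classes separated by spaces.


{out.1} {out.2, s2.1, s2.2} {s1.1} {s1.2, s3.2} {s3.1, s4.2} {s4.1}

After gluing at C, chains via deleted ports link the s-ports.
after A, the pattern on (s1, s3) reads {out.1, out.2, s3.1} {s1.1} {s1.2, s3.2} (out.j = its outer ports)
after B, the pattern on (s1, s3, s4) reads {out.1} {out.2} {s1.1} {s1.2, s3.2} {s3.1, s4.2} {s4.1} (out.j = its outer ports)
after C, the pattern on (s1, s3, s4, s2) reads {out.1} {out.2, s2.1, s2.2} {s1.1} {s1.2, s3.2} {s3.1, s4.2} {s4.1} (out.j = its outer ports)


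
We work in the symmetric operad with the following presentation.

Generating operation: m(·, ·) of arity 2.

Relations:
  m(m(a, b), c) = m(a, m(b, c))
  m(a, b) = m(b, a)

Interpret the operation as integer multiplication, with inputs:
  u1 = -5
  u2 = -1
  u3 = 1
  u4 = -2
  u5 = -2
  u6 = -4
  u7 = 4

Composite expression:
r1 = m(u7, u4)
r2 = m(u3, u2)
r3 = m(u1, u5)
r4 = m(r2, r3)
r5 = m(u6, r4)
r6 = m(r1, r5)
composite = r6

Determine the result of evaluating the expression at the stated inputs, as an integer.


m(u7, u4) = -8
m(u3, u2) = -1
m(u1, u5) = 10
m(m(u3, u2), m(u1, u5)) = -10
m(u6, m(m(u3, u2), m(u1, u5))) = 40
m(m(u7, u4), m(u6, m(m(u3, u2), m(u1, u5)))) = -320

-320


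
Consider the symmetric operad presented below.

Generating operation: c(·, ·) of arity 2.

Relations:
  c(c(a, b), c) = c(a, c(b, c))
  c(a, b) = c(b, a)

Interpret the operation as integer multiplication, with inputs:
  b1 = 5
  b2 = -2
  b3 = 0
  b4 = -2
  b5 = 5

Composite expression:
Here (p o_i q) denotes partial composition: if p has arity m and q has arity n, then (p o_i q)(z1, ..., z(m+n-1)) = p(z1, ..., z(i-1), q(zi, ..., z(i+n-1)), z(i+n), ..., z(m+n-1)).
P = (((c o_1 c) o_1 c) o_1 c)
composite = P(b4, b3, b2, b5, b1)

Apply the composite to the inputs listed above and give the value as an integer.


0

c(b4, b3) = 0
c(c(b4, b3), b2) = 0
c(c(c(b4, b3), b2), b5) = 0
c(c(c(c(b4, b3), b2), b5), b1) = 0


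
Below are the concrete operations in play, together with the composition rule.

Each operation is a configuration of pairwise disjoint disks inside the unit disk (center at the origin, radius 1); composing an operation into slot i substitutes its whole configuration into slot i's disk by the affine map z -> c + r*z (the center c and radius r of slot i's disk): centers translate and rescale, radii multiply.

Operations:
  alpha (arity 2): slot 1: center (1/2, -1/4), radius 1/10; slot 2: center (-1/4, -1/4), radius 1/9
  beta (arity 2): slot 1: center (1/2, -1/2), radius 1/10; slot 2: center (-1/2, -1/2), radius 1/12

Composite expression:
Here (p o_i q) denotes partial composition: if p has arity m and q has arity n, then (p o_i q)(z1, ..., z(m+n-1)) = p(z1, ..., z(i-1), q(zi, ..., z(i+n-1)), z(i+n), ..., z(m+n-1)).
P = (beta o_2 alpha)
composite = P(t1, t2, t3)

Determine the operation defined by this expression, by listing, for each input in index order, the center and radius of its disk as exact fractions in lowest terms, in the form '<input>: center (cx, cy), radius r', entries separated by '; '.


Follow each t-input down from beta: c' goes to c + r*c', radius to r*r'.
tracing t1 down its 1-map path: center (1/2, -1/2), radius 1/10
tracing t2 down its 2-map path: center (-11/24, -25/48), radius 1/120
tracing t3 down its 2-map path: center (-25/48, -25/48), radius 1/108

t1: center (1/2, -1/2), radius 1/10; t2: center (-11/24, -25/48), radius 1/120; t3: center (-25/48, -25/48), radius 1/108


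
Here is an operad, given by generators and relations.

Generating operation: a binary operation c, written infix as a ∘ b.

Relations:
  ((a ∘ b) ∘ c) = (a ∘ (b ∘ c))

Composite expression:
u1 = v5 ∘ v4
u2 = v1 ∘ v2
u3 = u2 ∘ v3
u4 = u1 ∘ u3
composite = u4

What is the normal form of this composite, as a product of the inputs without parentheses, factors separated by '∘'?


v5 ∘ v4 ∘ v1 ∘ v2 ∘ v3

The c-tree's shape is irrelevant; the v-reading-order decides.
(v5 ∘ v4) spells out as v5 ∘ v4
(v1 ∘ v2) spells out as v1 ∘ v2
((v1 ∘ v2) ∘ v3) spells out as v1 ∘ v2 ∘ v3
((v5 ∘ v4) ∘ ((v1 ∘ v2) ∘ v3)) spells out as v5 ∘ v4 ∘ v1 ∘ v2 ∘ v3


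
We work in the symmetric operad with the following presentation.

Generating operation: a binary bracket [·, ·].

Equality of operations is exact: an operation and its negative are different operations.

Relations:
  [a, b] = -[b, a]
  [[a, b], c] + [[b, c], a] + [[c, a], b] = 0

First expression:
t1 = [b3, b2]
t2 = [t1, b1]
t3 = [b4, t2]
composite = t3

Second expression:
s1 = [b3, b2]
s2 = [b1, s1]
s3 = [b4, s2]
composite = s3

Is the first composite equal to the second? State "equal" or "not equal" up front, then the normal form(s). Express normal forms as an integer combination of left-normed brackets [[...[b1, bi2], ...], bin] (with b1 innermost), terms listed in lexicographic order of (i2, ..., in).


not equal: they reduce to -[[[b1, b2], b3], b4] + [[[b1, b3], b2], b4] and [[[b1, b2], b3], b4] - [[[b1, b3], b2], b4]

The first expression, normalized: -[[[b1, b2], b3], b4] + [[[b1, b3], b2], b4]
The second expression, normalized: [[[b1, b2], b3], b4] - [[[b1, b3], b2], b4]
Different reductions; not equal.


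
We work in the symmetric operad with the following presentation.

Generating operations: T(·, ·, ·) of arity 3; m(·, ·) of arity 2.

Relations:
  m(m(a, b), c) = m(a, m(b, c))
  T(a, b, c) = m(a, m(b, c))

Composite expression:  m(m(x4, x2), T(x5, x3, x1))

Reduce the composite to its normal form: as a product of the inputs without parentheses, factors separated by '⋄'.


x4 ⋄ x2 ⋄ x5 ⋄ x3 ⋄ x1

Key point: m is associative — brackets drop, the x-order remains.
m(x4, x2) linearizes to x4 ⋄ x2
T(x5, x3, x1) linearizes to x5 ⋄ x3 ⋄ x1
m(m(x4, x2), T(x5, x3, x1)) linearizes to x4 ⋄ x2 ⋄ x5 ⋄ x3 ⋄ x1


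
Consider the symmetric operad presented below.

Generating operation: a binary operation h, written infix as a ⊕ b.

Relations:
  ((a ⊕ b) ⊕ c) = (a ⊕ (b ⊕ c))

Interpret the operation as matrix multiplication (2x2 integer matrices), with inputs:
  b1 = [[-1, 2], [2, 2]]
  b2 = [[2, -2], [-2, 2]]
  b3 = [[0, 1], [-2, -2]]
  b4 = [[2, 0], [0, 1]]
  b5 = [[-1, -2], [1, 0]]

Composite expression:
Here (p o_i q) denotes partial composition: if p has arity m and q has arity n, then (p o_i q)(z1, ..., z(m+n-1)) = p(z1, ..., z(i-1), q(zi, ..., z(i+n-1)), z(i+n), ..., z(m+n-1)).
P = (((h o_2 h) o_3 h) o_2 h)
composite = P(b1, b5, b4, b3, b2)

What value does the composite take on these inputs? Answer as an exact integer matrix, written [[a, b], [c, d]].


[[-12, 12], [0, 0]]

(b5 ⊕ b4) = [[-2, -2], [2, 0]]
(b3 ⊕ b2) = [[-2, 2], [0, 0]]
((b5 ⊕ b4) ⊕ (b3 ⊕ b2)) = [[4, -4], [-4, 4]]
(b1 ⊕ ((b5 ⊕ b4) ⊕ (b3 ⊕ b2))) = [[-12, 12], [0, 0]]


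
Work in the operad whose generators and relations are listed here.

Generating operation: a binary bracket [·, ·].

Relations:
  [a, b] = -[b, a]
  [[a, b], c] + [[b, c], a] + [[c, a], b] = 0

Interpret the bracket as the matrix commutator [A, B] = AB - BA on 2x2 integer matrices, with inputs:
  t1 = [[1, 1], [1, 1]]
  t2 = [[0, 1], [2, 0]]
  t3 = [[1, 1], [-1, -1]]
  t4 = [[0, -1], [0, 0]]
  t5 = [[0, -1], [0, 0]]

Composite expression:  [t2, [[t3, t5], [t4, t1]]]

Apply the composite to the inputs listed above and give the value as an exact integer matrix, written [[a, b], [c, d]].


[t3, t5] = [[-1, -2], [0, 1]]
[t4, t1] = [[-1, 0], [0, 1]]
[[t3, t5], [t4, t1]] = [[0, -4], [0, 0]]
[t2, [[t3, t5], [t4, t1]]] = [[8, 0], [0, -8]]

[[8, 0], [0, -8]]


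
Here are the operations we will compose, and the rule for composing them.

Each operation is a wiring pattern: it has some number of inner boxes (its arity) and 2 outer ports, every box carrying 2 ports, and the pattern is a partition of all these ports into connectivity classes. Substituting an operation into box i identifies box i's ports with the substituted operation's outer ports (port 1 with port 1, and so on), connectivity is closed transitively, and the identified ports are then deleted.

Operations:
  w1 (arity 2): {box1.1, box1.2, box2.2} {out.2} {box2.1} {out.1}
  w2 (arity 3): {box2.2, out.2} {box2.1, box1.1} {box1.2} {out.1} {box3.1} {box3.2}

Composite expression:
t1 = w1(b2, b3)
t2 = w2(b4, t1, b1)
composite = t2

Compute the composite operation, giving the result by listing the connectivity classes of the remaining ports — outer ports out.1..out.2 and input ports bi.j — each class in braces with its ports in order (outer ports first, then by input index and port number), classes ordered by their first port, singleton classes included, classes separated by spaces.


{out.1} {out.2} {b1.1} {b1.2} {b2.1, b2.2, b3.2} {b3.1} {b4.1} {b4.2}

Substituting into w2 glues patterns; closure does the rest.
composing w1 on (b2, b3), with out.j its own outer ports: {out.1} {out.2} {b2.1, b2.2, b3.2} {b3.1}
composing w2 on (b4, b2, b3, b1), with out.j its own outer ports: {out.1} {out.2} {b1.1} {b1.2} {b2.1, b2.2, b3.2} {b3.1} {b4.1} {b4.2}


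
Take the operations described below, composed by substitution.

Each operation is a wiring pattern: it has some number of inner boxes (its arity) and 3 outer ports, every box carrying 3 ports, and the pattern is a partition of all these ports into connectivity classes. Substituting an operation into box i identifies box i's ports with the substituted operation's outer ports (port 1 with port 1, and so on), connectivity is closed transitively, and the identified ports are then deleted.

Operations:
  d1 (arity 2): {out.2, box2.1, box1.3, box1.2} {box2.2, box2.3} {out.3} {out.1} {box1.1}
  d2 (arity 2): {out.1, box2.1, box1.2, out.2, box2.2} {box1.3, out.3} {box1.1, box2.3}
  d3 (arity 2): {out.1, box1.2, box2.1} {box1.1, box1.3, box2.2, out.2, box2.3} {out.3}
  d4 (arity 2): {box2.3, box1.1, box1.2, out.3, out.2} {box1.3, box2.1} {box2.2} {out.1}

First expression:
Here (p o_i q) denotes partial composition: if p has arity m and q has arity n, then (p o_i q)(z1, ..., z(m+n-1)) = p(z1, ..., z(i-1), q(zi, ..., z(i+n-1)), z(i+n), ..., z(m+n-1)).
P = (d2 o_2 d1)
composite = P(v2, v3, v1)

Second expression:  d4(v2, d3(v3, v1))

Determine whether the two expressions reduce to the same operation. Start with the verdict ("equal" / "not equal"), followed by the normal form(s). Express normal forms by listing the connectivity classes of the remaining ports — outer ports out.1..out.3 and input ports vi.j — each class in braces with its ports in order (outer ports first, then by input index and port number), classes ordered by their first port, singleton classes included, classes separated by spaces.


The first expression, normalized: {out.1, out.2, v1.1, v2.2, v3.2, v3.3} {out.3, v2.3} {v1.2, v1.3} {v2.1} {v3.1}
The second expression, normalized: {out.1} {out.2, out.3, v2.1, v2.2} {v1.1, v2.3, v3.2} {v1.2, v1.3, v3.1, v3.3}
The forms do not match — not equal.

not equal: they reduce to {out.1, out.2, v1.1, v2.2, v3.2, v3.3} {out.3, v2.3} {v1.2, v1.3} {v2.1} {v3.1} and {out.1} {out.2, out.3, v2.1, v2.2} {v1.1, v2.3, v3.2} {v1.2, v1.3, v3.1, v3.3}


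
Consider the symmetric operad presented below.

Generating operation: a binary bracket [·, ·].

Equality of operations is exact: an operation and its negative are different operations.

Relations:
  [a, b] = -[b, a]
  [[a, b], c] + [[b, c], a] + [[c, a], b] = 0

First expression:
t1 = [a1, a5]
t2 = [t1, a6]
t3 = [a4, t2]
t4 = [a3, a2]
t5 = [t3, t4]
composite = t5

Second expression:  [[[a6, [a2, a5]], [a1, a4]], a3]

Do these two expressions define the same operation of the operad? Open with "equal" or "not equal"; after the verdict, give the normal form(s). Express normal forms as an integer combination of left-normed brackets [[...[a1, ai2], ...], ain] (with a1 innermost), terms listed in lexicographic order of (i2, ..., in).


not equal — first [[[[[a1, a5], a6], a4], a2], a3] - [[[[[a1, a5], a6], a4], a3], a2], second [[[[[a1, a4], a2], a5], a6], a3] - [[[[[a1, a4], a5], a2], a6], a3] - [[[[[a1, a4], a6], a2], a5], a3] + [[[[[a1, a4], a6], a5], a2], a3]


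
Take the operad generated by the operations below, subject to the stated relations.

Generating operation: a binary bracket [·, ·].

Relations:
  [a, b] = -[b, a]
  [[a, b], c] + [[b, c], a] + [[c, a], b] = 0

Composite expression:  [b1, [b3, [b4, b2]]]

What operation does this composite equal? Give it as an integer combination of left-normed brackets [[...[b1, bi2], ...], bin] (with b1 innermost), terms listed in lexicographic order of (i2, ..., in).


[[[b1, b2], b4], b3] - [[[b1, b3], b2], b4] + [[[b1, b3], b4], b2] - [[[b1, b4], b2], b3]

Left-normed coefficients sit on the b1-initial expansion words.
Composite bracket: [b1, [b3, [b4, b2]]]
Applying ab - ba throughout gives 8 signed words (2^3 = 8).
Only words starting with b1 matter:
  from b1b2b4b3, sign +1: term +[[[b1, b2], b4], b3]
  from b1b3b2b4, sign -1: term -[[[b1, b3], b2], b4]
  from b1b3b4b2, sign +1: term +[[[b1, b3], b4], b2]
  from b1b4b2b3, sign -1: term -[[[b1, b4], b2], b3]


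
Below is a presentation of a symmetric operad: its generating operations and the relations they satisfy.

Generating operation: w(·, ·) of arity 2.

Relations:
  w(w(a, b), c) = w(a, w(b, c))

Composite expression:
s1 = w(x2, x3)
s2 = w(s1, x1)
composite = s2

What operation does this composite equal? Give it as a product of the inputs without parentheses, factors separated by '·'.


x2 · x3 · x1

Under associativity of w, the answer is the x's in reading order.
w(x2, x3) linearizes to x2 · x3
w(w(x2, x3), x1) linearizes to x2 · x3 · x1


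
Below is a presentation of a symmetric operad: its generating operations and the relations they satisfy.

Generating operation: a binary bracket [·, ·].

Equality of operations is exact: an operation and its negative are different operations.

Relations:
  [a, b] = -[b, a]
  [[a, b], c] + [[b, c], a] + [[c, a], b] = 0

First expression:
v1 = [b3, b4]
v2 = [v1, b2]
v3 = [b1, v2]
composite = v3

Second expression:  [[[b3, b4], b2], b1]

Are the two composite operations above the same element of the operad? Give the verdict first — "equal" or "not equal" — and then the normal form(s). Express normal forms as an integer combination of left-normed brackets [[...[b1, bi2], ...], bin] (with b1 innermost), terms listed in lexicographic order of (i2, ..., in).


not equal; first: -[[[b1, b2], b3], b4] + [[[b1, b2], b4], b3] + [[[b1, b3], b4], b2] - [[[b1, b4], b3], b2]; second: [[[b1, b2], b3], b4] - [[[b1, b2], b4], b3] - [[[b1, b3], b4], b2] + [[[b1, b4], b3], b2]


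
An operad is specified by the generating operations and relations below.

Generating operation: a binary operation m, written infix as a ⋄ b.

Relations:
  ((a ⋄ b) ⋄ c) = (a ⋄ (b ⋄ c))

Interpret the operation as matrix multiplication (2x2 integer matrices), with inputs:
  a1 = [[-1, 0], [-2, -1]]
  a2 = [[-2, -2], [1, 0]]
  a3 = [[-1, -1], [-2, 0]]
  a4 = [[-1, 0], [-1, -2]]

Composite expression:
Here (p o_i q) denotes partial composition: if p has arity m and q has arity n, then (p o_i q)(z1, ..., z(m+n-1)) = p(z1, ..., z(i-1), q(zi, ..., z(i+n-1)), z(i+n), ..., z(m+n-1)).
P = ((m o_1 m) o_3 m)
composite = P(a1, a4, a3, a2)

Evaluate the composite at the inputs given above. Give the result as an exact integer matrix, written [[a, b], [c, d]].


[[1, 2], [11, 14]]

(a1 ⋄ a4) = [[1, 0], [3, 2]]
(a3 ⋄ a2) = [[1, 2], [4, 4]]
((a1 ⋄ a4) ⋄ (a3 ⋄ a2)) = [[1, 2], [11, 14]]


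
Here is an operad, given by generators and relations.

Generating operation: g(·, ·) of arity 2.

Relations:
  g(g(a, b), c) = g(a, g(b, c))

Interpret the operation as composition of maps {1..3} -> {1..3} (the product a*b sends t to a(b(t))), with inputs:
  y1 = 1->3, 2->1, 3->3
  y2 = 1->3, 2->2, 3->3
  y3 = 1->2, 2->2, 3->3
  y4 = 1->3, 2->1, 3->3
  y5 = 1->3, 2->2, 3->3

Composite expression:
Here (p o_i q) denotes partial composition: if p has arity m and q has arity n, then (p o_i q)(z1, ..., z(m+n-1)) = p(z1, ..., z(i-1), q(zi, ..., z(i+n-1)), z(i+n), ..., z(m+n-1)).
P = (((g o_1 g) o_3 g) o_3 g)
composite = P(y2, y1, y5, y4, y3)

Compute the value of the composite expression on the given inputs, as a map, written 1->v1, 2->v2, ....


1->3, 2->3, 3->3

g(y2, y1) = 1->3, 2->3, 3->3
g(y5, y4) = 1->3, 2->3, 3->3
g(g(y5, y4), y3) = 1->3, 2->3, 3->3
g(g(y2, y1), g(g(y5, y4), y3)) = 1->3, 2->3, 3->3


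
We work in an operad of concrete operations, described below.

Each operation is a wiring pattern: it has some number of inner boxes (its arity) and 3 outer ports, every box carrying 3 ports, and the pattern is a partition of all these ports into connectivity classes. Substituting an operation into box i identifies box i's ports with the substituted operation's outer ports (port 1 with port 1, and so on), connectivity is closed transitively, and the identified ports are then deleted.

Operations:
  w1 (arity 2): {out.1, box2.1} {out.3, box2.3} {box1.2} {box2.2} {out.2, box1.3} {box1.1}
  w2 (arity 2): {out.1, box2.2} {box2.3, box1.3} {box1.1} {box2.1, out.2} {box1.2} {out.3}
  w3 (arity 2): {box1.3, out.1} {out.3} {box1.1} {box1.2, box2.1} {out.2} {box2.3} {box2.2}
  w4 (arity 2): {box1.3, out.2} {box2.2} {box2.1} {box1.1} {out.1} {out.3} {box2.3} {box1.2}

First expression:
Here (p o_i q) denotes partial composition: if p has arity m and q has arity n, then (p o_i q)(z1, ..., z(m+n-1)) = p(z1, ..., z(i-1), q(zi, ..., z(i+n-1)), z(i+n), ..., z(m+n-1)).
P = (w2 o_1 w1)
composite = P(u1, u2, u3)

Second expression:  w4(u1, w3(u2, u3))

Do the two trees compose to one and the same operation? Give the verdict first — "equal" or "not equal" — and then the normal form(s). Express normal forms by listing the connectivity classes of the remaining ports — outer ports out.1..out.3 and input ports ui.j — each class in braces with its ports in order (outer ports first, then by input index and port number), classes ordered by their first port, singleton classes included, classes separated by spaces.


not equal; the first gives {out.1, u3.2} {out.2, u3.1} {out.3} {u1.1} {u1.2} {u1.3} {u2.1} {u2.2} {u2.3, u3.3} and the second {out.1} {out.2, u1.3} {out.3} {u1.1} {u1.2} {u2.1} {u2.2, u3.1} {u2.3} {u3.2} {u3.3}

In normal form, the first expression is {out.1, u3.2} {out.2, u3.1} {out.3} {u1.1} {u1.2} {u1.3} {u2.1} {u2.2} {u2.3, u3.3}
In normal form, the second expression is {out.1} {out.2, u1.3} {out.3} {u1.1} {u1.2} {u2.1} {u2.2, u3.1} {u2.3} {u3.2} {u3.3}
The normal forms differ: not equal.


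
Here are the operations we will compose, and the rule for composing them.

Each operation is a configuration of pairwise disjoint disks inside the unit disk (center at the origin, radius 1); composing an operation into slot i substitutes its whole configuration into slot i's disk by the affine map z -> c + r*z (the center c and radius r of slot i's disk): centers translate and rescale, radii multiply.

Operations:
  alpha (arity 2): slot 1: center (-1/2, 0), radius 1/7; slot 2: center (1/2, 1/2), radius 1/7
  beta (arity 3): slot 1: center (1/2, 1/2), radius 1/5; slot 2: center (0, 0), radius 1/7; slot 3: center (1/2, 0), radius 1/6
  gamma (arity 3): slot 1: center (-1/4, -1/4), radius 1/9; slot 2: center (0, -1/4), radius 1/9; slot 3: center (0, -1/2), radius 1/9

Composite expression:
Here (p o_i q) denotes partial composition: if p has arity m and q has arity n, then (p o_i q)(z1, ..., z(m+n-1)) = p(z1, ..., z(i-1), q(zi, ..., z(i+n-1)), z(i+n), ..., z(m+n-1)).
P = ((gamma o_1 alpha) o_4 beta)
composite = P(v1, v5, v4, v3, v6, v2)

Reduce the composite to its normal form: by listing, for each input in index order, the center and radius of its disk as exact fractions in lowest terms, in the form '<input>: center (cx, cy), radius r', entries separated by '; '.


Nesting under gamma composes maps z -> c + r*z down each v-path.
input v1: applying the 2 nested substitutions gives center (-11/36, -1/4), radius 1/63
input v5: applying the 2 nested substitutions gives center (-7/36, -7/36), radius 1/63
input v4: applying the 1 nested substitution gives center (0, -1/4), radius 1/9
input v3: applying the 2 nested substitutions gives center (1/18, -4/9), radius 1/45
input v6: applying the 2 nested substitutions gives center (0, -1/2), radius 1/63
input v2: applying the 2 nested substitutions gives center (1/18, -1/2), radius 1/54

v1: center (-11/36, -1/4), radius 1/63; v2: center (1/18, -1/2), radius 1/54; v3: center (1/18, -4/9), radius 1/45; v4: center (0, -1/4), radius 1/9; v5: center (-7/36, -7/36), radius 1/63; v6: center (0, -1/2), radius 1/63


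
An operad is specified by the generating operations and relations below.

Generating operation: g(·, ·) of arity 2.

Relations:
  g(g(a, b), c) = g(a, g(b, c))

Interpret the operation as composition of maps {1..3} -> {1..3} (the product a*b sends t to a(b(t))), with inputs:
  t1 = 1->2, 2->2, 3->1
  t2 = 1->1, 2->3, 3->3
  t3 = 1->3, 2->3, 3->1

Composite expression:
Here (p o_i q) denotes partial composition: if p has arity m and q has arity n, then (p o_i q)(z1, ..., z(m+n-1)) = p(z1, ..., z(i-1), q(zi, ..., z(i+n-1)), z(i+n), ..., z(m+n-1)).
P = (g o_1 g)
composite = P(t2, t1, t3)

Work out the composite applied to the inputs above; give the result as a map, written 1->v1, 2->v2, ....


g(t2, t1) = 1->3, 2->3, 3->1
g(g(t2, t1), t3) = 1->1, 2->1, 3->3

1->1, 2->1, 3->3


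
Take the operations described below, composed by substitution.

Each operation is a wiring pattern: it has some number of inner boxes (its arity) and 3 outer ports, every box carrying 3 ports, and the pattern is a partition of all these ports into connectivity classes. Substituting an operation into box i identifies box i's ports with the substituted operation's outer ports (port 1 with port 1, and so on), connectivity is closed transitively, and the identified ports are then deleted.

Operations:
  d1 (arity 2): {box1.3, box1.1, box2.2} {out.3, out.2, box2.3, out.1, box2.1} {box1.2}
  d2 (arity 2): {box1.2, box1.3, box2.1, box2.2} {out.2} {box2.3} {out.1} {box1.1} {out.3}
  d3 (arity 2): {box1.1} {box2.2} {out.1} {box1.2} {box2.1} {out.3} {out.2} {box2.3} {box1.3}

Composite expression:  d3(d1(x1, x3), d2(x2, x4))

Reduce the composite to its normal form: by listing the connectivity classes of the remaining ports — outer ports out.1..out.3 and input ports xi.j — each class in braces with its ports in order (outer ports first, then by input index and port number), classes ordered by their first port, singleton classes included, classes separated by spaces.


{out.1} {out.2} {out.3} {x1.1, x1.3, x3.2} {x1.2} {x2.1} {x2.2, x2.3, x4.1, x4.2} {x3.1, x3.3} {x4.3}

After gluing at d3, chains via deleted ports link the x-ports.
stage d1: inputs (x1, x3), connectivity {out.1, out.2, out.3, x3.1, x3.3} {x1.1, x1.3, x3.2} {x1.2}, out.j its boundary
stage d2: inputs (x2, x4), connectivity {out.1} {out.2} {out.3} {x2.1} {x2.2, x2.3, x4.1, x4.2} {x4.3}, out.j its boundary
stage d3: inputs (x1, x3, x2, x4), connectivity {out.1} {out.2} {out.3} {x1.1, x1.3, x3.2} {x1.2} {x2.1} {x2.2, x2.3, x4.1, x4.2} {x3.1, x3.3} {x4.3}, out.j its boundary


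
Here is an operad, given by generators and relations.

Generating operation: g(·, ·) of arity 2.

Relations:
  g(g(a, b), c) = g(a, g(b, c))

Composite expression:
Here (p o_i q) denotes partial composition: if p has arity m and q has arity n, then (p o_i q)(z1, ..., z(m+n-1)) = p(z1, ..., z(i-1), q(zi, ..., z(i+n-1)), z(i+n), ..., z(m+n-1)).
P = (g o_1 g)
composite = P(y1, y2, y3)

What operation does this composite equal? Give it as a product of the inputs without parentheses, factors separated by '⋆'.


y1 ⋆ y2 ⋆ y3


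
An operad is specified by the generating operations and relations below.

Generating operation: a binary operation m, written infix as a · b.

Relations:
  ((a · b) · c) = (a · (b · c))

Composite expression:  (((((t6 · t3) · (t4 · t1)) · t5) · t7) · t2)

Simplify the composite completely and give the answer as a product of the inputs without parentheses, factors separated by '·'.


t6 · t3 · t4 · t1 · t5 · t7 · t2

Key point: m is associative — brackets drop, the t-order remains.
(t6 · t3) collapses to t6 · t3
(t4 · t1) collapses to t4 · t1
((t6 · t3) · (t4 · t1)) collapses to t6 · t3 · t4 · t1
(((t6 · t3) · (t4 · t1)) · t5) collapses to t6 · t3 · t4 · t1 · t5
((((t6 · t3) · (t4 · t1)) · t5) · t7) collapses to t6 · t3 · t4 · t1 · t5 · t7
(((((t6 · t3) · (t4 · t1)) · t5) · t7) · t2) collapses to t6 · t3 · t4 · t1 · t5 · t7 · t2


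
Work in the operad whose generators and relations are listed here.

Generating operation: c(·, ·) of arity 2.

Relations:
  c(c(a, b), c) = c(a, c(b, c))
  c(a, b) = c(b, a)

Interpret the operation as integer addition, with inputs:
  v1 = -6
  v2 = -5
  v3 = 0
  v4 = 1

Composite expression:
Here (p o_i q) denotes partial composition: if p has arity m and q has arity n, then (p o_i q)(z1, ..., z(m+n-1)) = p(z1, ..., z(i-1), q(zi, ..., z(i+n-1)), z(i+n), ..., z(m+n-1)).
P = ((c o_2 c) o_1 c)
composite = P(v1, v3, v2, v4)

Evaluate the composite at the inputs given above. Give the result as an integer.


-10


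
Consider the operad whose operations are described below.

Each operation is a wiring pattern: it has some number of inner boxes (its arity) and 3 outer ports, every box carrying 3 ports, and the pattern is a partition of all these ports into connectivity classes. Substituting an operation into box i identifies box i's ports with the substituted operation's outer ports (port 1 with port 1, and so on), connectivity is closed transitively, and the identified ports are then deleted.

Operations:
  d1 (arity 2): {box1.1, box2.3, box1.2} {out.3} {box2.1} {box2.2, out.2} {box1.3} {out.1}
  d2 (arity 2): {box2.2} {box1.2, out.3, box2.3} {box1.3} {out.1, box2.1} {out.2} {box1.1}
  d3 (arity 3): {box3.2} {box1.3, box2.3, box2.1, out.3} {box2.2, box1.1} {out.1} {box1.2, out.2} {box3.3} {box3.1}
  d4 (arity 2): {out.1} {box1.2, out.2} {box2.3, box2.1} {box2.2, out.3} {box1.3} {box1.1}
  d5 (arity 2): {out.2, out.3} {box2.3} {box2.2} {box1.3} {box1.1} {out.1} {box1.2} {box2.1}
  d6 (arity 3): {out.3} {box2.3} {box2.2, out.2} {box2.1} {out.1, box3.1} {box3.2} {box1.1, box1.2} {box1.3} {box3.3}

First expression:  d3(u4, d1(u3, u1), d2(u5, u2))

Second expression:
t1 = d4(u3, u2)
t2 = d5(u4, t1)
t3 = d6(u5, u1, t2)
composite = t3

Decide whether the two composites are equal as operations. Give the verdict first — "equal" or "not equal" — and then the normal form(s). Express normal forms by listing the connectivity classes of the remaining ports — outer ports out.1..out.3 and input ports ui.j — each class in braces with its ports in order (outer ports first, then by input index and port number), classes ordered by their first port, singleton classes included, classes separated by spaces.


not equal; the first gives {out.1} {out.2, u4.2} {out.3, u4.3} {u1.1} {u1.2, u4.1} {u1.3, u3.1, u3.2} {u2.1} {u2.2} {u2.3, u5.2} {u3.3} {u5.1} {u5.3} and the second {out.1} {out.2, u1.2} {out.3} {u1.1} {u1.3} {u2.1, u2.3} {u2.2} {u3.1} {u3.2} {u3.3} {u4.1} {u4.2} {u4.3} {u5.1, u5.2} {u5.3}

The first composite normalizes to {out.1} {out.2, u4.2} {out.3, u4.3} {u1.1} {u1.2, u4.1} {u1.3, u3.1, u3.2} {u2.1} {u2.2} {u2.3, u5.2} {u3.3} {u5.1} {u5.3}
The second composite normalizes to {out.1} {out.2, u1.2} {out.3} {u1.1} {u1.3} {u2.1, u2.3} {u2.2} {u3.1} {u3.2} {u3.3} {u4.1} {u4.2} {u4.3} {u5.1, u5.2} {u5.3}
Distinct normal forms: not equal.


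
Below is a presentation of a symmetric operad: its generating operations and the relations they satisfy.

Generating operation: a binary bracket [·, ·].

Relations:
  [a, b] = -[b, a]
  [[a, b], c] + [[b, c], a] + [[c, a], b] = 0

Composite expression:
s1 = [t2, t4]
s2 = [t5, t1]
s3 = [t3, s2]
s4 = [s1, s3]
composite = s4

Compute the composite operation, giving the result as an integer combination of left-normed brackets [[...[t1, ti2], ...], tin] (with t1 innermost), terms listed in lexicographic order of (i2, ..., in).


In the tensor algebra, words opening t1 carry the t1-anchored form.
Composite bracket: [[t2, t4], [t3, [t5, t1]]]
Each bracket splits as ab - ba, giving 16 signed words (2^4 = 16).
Collect the words opening with t1:
  from t1t5t3t2t4, sign -1: term -[[[[t1, t5], t3], t2], t4]
  from t1t5t3t4t2, sign +1: term +[[[[t1, t5], t3], t4], t2]

-[[[[t1, t5], t3], t2], t4] + [[[[t1, t5], t3], t4], t2]


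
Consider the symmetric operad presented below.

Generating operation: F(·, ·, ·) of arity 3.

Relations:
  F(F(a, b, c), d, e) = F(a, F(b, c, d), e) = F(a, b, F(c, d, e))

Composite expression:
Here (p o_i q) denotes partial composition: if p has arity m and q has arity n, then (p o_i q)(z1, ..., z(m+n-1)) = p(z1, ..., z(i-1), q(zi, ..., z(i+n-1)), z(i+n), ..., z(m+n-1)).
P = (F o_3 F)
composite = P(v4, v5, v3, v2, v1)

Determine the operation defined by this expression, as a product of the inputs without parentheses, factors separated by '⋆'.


v4 ⋆ v5 ⋆ v3 ⋆ v2 ⋆ v1


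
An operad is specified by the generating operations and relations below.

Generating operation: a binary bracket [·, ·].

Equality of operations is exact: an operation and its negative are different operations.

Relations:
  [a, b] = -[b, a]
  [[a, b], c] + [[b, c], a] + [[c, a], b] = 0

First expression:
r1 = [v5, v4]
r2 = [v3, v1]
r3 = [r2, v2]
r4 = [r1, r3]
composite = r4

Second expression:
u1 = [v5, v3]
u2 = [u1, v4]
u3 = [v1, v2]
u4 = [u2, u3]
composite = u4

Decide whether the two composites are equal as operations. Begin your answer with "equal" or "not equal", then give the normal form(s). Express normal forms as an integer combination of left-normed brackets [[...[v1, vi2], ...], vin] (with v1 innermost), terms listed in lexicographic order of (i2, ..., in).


not equal; the first gives -[[[[v1, v3], v2], v4], v5] + [[[[v1, v3], v2], v5], v4] and the second [[[[v1, v2], v3], v5], v4] - [[[[v1, v2], v4], v3], v5] + [[[[v1, v2], v4], v5], v3] - [[[[v1, v2], v5], v3], v4]

The first expression, normalized: -[[[[v1, v3], v2], v4], v5] + [[[[v1, v3], v2], v5], v4]
The second expression, normalized: [[[[v1, v2], v3], v5], v4] - [[[[v1, v2], v4], v3], v5] + [[[[v1, v2], v4], v5], v3] - [[[[v1, v2], v5], v3], v4]
Different reductions; not equal.


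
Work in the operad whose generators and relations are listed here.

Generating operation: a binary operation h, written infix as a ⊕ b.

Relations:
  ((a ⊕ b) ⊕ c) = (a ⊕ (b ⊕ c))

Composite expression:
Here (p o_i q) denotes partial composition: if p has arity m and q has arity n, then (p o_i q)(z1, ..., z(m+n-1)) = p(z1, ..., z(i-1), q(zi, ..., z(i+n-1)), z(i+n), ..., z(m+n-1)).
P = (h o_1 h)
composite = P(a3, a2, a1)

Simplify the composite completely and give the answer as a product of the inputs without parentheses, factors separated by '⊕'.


All parenthesizations of h agree; list the a-inputs left to right.
(a3 ⊕ a2) unparenthesizes to a3 ⊕ a2
((a3 ⊕ a2) ⊕ a1) unparenthesizes to a3 ⊕ a2 ⊕ a1

a3 ⊕ a2 ⊕ a1


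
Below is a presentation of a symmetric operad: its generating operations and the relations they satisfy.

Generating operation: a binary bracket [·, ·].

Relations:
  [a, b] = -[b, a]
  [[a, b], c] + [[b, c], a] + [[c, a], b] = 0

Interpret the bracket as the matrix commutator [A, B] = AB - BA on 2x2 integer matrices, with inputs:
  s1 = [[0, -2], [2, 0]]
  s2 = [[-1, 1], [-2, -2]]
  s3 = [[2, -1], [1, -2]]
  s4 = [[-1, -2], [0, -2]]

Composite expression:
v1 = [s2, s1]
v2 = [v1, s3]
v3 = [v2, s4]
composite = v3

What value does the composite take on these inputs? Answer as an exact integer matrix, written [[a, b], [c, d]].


[s2, s1] = [[-2, -2], [-2, 2]]
[[s2, s1], s3] = [[-4, 12], [-4, 4]]
[[[s2, s1], s3], s4] = [[-8, 4], [-4, 8]]

[[-8, 4], [-4, 8]]


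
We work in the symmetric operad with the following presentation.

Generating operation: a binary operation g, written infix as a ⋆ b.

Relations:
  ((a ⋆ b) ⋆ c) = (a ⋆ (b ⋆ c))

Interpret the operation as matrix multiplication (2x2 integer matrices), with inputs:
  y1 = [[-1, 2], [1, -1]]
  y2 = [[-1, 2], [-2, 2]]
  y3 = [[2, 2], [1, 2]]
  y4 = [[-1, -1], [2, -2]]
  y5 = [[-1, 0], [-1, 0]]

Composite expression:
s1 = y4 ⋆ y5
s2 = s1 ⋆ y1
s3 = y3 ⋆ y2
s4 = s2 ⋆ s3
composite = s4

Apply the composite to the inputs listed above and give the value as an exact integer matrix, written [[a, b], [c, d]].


[[-8, 8], [0, 0]]


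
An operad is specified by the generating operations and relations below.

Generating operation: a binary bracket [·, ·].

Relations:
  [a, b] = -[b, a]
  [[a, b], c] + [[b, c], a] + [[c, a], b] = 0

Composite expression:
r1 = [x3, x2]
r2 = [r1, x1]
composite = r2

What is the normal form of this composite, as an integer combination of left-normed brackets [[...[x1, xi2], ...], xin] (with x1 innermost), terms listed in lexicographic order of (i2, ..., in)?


[[x1, x2], x3] - [[x1, x3], x2]

Expand each bracket as ab - ba; the x1-initial words give the coefficients.
Composite bracket: [[x3, x2], x1]
Full expansion: 4 signed words from ab - ba (2^2 = 4).
Only words starting with x1 matter:
  x1x2x3 appears with sign +1, giving the term +[[x1, x2], x3]
  x1x3x2 appears with sign -1, giving the term -[[x1, x3], x2]


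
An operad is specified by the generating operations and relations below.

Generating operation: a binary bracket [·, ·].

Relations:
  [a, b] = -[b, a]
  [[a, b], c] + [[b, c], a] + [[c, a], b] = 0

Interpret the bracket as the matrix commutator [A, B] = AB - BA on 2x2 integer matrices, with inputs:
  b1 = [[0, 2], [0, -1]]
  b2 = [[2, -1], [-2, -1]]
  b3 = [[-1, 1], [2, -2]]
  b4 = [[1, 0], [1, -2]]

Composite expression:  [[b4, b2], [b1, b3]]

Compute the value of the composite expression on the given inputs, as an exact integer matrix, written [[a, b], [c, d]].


[[15, 22], [76, -15]]

[b4, b2] = [[1, -3], [9, -1]]
[b1, b3] = [[4, -1], [-2, -4]]
[[b4, b2], [b1, b3]] = [[15, 22], [76, -15]]


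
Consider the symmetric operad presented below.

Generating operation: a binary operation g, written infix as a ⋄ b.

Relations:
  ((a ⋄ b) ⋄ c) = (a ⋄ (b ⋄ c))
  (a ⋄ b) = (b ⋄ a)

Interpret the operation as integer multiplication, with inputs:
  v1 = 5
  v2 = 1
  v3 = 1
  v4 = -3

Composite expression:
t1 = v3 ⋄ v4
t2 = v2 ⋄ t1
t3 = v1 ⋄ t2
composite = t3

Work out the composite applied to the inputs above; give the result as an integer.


-15


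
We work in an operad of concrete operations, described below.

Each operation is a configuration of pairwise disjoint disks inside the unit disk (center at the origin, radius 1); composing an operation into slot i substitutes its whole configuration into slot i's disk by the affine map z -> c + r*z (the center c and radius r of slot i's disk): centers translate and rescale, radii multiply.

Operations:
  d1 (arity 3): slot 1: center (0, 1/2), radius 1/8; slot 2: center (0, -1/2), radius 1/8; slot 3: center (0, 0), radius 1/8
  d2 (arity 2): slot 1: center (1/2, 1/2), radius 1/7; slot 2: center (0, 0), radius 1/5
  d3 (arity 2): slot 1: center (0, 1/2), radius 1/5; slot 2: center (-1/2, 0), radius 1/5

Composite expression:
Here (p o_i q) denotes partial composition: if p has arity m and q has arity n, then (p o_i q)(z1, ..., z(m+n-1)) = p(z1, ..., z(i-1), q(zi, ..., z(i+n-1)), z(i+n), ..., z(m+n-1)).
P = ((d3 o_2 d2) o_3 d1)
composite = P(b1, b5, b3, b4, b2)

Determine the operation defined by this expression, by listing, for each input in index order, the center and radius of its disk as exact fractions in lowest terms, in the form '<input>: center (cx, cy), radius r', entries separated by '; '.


Each b-disk chains the slot maps above it in d3; radii multiply.
input b1: applying the 1 nested substitution gives center (0, 1/2), radius 1/5
input b5: applying the 2 nested substitutions gives center (-2/5, 1/10), radius 1/35
input b3: applying the 3 nested substitutions gives center (-1/2, 1/50), radius 1/200
input b4: applying the 3 nested substitutions gives center (-1/2, -1/50), radius 1/200
input b2: applying the 3 nested substitutions gives center (-1/2, 0), radius 1/200

b1: center (0, 1/2), radius 1/5; b2: center (-1/2, 0), radius 1/200; b3: center (-1/2, 1/50), radius 1/200; b4: center (-1/2, -1/50), radius 1/200; b5: center (-2/5, 1/10), radius 1/35
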